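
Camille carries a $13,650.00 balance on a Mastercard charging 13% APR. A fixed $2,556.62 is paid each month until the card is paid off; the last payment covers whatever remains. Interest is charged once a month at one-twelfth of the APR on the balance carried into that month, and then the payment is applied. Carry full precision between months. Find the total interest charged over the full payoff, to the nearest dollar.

Monthly rate r = 13%/12 = 1.08333% = 0.0108333.
Payoff takes n = ⌈−ln(1 − rB₀/P)/ln(1+r)⌉ = ⌈5.529⌉ = 6 payments; the last is $1,357.03.
Total paid = 5·$2,556.62 + $1,357.03 = $14,140.13.
Total interest = total paid − principal = $14,140.13 − $13,650.00 = $490.13.

$490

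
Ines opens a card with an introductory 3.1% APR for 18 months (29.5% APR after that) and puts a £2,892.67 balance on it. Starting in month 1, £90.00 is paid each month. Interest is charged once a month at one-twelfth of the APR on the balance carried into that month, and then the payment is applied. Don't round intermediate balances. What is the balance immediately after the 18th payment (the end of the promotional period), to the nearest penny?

£1,374.11

Promo months 1–18 at r₀ = 3.1%/12 = 0.00258333; months 19+ at r₁ = 29.5%/12 = 0.0245833.
After month 18: iterate B ← B·(1+r₀) − £90.00 for 18 months → £1,374.11.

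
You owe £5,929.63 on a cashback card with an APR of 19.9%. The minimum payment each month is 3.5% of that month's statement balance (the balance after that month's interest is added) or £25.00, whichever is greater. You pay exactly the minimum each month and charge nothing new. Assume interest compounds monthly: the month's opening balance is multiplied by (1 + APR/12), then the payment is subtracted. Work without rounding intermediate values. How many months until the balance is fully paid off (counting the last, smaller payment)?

150 months

Monthly rate r = 19.9%/12 = 1.65833% = 0.0165833.
While 3.5% of the post-interest balance exceeds £25.00, each month B ← (B·(1+r))·(1 − 0.035), i.e. B shrinks by the factor (1+r)·0.965 = 0.981.
This holds for months 1–112. Entering month 113 the balance is £691.99; 3.5% of the post-interest balance is now below £25.00, so the flat £25.00 minimum applies from here.
From month 113 a fixed £25.00 at rate r clears £691.99 in 38 more payments. Total: 112 + 38 = 150 months.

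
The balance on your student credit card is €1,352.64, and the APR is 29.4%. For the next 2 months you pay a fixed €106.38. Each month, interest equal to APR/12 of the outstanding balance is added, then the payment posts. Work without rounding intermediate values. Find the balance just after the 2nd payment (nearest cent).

Monthly rate r = 29.4%/12 = 2.45% = 0.0245.
Each month: B ← B·(1+r) − €106.38.
Month 1: interest €33.14; balance after payment €1,279.40.
Month 2: interest €31.35; balance after payment €1,204.36.

€1,204.36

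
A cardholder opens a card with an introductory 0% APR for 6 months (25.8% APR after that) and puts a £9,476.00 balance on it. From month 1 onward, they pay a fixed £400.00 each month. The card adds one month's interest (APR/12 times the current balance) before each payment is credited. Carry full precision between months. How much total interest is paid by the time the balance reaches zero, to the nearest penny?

Promo months 1–6 at r₀ = 0%/12 = 0; months 7+ at r₁ = 25.8%/12 = 0.0215.
After month 6 (no interest yet): B = £9,476.00 − 6·£400.00 = £7,076.00.
Then at r₁ with £400.00/mo: n₂ = −ln(1 − r₁·B/P)/ln(1+r₁) ≈ 22.50 → 23 more payments.
Total paid = 28·£400.00 + £200.18 = £11,400.18; interest = £11,400.18 − £9,476.00 = £1,924.18.

£1,924.18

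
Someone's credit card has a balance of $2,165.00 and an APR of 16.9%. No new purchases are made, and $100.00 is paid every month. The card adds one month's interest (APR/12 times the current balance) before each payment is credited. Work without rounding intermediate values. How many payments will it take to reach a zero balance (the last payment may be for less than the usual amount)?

27 months

Monthly rate r = 16.9%/12 = 1.40833% = 0.0140833.
Recurrence: B ← B·(1+r) − $100.00.
Month 1: interest $30.49; balance after payment $2,095.49.
Month 2: interest $29.51; balance after payment $2,025.00.
Closed form: n = −ln(1 − rB₀/P)/ln(1+r) = −ln(0.6951)/ln(1.01408) ≈ 26.007, so the balance reaches zero during payment 27.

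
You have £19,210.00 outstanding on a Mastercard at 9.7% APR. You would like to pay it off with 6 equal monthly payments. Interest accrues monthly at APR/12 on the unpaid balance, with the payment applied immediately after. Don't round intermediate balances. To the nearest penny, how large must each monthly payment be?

£3,292.85

Monthly rate r = 9.7%/12 = 0.808333% = 0.00808333.
Level-payment amortization: P = B₀·r / (1 − (1+r)^(−n)) = 19210.00·0.00808333 / (1 − 1.00808^(−6)).
Denominator 1 − (1+r)^(−6) = 0.0471569022.
P = 155.281 / 0.0471569022 ≈ 3292.85.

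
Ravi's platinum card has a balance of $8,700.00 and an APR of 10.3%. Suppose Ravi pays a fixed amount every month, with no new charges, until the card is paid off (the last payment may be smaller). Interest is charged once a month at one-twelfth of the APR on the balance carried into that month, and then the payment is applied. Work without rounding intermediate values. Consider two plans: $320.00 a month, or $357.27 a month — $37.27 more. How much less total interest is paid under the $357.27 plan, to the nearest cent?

Monthly rate r = 10.3%/12 = 0.858333% = 0.00858333.
At $320.00/mo: n = ⌈−ln(1 − rB₀/P)/ln(1+r)⌉ = 32 payments (last $29.67); total interest = total paid − $8,700.00 = $1,249.67.
At $357.27/mo: 28 payments (last $155.71); total interest $1,102.00.
Interest saved = $1,249.67 − $1,102.00 = $147.67.

$147.67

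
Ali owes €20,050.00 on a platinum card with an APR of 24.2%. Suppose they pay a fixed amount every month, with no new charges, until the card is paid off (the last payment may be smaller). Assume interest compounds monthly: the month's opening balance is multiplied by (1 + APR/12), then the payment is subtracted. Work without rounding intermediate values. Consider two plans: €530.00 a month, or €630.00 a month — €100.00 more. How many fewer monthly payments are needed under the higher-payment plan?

21 fewer payments

Monthly rate r = 24.2%/12 = 2.01667% = 0.0201667.
At €530.00/mo: n = ⌈−ln(1 − rB₀/P)/ln(1+r)⌉ = 73 payments (last €47.08); total interest = total paid − €20,050.00 = €18,157.08.
At €630.00/mo: 52 payments (last €267.57); total interest €12,347.57.
Payments saved = 73 − 52 = 21.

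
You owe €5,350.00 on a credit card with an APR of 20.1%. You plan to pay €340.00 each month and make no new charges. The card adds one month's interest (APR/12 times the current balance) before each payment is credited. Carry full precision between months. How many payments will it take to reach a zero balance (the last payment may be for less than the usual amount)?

19 months

Monthly rate r = 20.1%/12 = 1.675% = 0.01675.
Recurrence: B ← B·(1+r) − €340.00.
Month 1: interest €89.61; balance after payment €5,099.61.
Month 2: interest €85.42; balance after payment €4,845.03.
Closed form: n = −ln(1 − rB₀/P)/ln(1+r) = −ln(0.73643)/ln(1.01675) ≈ 18.417, so the balance reaches zero during payment 19.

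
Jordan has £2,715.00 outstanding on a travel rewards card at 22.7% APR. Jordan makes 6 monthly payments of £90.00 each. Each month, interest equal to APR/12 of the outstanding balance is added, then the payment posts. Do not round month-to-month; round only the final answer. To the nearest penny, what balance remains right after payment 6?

£2,471.91

Monthly rate r = 22.7%/12 = 1.89167% = 0.0189167.
Each month: B ← B·(1+r) − £90.00.
Month 1: interest £51.36; balance after payment £2,676.36.
Month 2: interest £50.63; balance after payment £2,636.99.
Month 3: interest £49.88; balance after payment £2,596.87.
Month 4: interest £49.12; balance after payment £2,555.99.
Month 5: interest £48.35; balance after payment £2,514.34.
Month 6: interest £47.56; balance after payment £2,471.91.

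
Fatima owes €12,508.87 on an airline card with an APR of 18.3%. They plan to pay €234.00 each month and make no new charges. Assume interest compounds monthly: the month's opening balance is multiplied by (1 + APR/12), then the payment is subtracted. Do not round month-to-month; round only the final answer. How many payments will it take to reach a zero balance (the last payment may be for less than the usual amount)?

112 months

Monthly rate r = 18.3%/12 = 1.525% = 0.01525.
Recurrence: B ← B·(1+r) − €234.00.
Month 1: interest €190.76; balance after payment €12,465.63.
Month 2: interest €190.10; balance after payment €12,421.73.
Closed form: n = −ln(1 − rB₀/P)/ln(1+r) = −ln(0.18479)/ln(1.01525) ≈ 111.567, so the balance reaches zero during payment 112.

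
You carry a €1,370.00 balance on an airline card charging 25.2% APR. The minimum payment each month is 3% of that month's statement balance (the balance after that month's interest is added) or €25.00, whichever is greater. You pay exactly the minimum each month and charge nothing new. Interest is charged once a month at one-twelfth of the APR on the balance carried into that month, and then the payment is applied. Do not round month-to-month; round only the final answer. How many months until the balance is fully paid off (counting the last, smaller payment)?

110 months

Monthly rate r = 25.2%/12 = 2.1% = 0.021.
While 3% of the post-interest balance exceeds €25.00, each month B ← (B·(1+r))·(1 − 0.03), i.e. B shrinks by the factor (1+r)·0.97 = 0.99037.
This holds for months 1–54. Entering month 55 the balance is €812.43; 3% of the post-interest balance is now below €25.00, so the flat €25.00 minimum applies from here.
From month 55 a fixed €25.00 at rate r clears €812.43 in 56 more payments. Total: 54 + 56 = 110 months.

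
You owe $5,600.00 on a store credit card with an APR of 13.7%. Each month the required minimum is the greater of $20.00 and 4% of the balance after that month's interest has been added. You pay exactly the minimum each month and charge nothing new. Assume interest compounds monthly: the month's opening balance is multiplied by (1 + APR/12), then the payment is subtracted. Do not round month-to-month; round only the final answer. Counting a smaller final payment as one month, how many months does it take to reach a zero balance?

Monthly rate r = 13.7%/12 = 1.14167% = 0.0114167.
While 4% of the post-interest balance exceeds $20.00, each month B ← (B·(1+r))·(1 − 0.04), i.e. B shrinks by the factor (1+r)·0.96 = 0.97096.
This holds for months 1–83. Entering month 84 the balance is $485.18; 4% of the post-interest balance is now below $20.00, so the flat $20.00 minimum applies from here.
From month 84 a fixed $20.00 at rate r clears $485.18 in 29 more payments. Total: 83 + 29 = 112 months.

112 months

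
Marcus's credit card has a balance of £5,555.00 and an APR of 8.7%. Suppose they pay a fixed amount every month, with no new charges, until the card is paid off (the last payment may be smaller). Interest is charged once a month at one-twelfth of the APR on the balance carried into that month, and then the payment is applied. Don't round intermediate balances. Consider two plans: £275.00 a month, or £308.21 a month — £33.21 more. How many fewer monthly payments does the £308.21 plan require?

Monthly rate r = 8.7%/12 = 0.725% = 0.00725.
At £275.00/mo: n = ⌈−ln(1 − rB₀/P)/ln(1+r)⌉ = 22 payments (last £253.24); total interest = total paid − £5,555.00 = £473.24.
At £308.21/mo: 20 payments (last £118.84); total interest £419.83.
Payments saved = 22 − 20 = 2.

2 fewer payments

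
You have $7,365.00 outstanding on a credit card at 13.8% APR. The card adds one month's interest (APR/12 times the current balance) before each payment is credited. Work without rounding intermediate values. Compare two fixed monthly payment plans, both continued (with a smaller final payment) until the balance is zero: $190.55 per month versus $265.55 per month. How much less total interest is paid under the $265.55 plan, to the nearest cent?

$875.75

Monthly rate r = 13.8%/12 = 1.15% = 0.0115.
At $190.55/mo: n = ⌈−ln(1 − rB₀/P)/ln(1+r)⌉ = 52 payments (last $78.83); total interest = total paid − $7,365.00 = $2,431.88.
At $265.55/mo: 34 payments (last $157.98); total interest $1,556.13.
Interest saved = $2,431.88 − $1,556.13 = $875.75.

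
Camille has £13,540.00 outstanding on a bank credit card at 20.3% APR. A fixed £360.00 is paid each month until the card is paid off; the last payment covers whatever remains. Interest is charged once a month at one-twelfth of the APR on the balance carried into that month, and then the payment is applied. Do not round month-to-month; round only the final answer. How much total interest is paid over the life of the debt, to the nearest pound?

£8,163

Monthly rate r = 20.3%/12 = 1.69167% = 0.0169167.
Payoff takes n = ⌈−ln(1 − rB₀/P)/ln(1+r)⌉ = ⌈60.286⌉ = 61 payments; the last is £103.43.
Total paid = 60·£360.00 + £103.43 = £21,703.43.
Total interest = total paid − principal = £21,703.43 − £13,540.00 = £8,163.43.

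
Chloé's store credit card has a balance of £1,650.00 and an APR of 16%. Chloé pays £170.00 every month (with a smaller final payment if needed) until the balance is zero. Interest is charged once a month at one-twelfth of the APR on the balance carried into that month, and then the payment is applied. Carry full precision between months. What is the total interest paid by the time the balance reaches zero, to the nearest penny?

£129.01

Monthly rate r = 16%/12 = 1.33333% = 0.0133333.
Payoff takes n = ⌈−ln(1 − rB₀/P)/ln(1+r)⌉ = ⌈10.463⌉ = 11 payments; the last is £79.01.
Total paid = 10·£170.00 + £79.01 = £1,779.01.
Total interest = total paid − principal = £1,779.01 − £1,650.00 = £129.01.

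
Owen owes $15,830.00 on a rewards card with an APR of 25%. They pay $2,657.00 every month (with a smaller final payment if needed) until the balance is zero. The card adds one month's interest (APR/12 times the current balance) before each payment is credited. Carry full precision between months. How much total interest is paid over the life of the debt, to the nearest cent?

Monthly rate r = 25%/12 = 2.08333% = 0.0208333.
Payoff takes n = ⌈−ln(1 − rB₀/P)/ln(1+r)⌉ = ⌈6.427⌉ = 7 payments; the last is $1,142.29.
Total paid = 6·$2,657.00 + $1,142.29 = $17,084.29.
Total interest = total paid − principal = $17,084.29 − $15,830.00 = $1,254.29.

$1,254.29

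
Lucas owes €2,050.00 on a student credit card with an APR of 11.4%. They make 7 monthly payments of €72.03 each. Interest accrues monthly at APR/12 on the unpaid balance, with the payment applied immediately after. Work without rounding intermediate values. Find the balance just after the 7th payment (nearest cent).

€1,671.46

Monthly rate r = 11.4%/12 = 0.95% = 0.0095.
Each month: B ← B·(1+r) − €72.03.
Month 1: interest €19.47; balance after payment €1,997.44.
Month 2: interest €18.98; balance after payment €1,944.39.
Month 3: interest €18.47; balance after payment €1,890.83.
Month 4: interest €17.96; balance after payment €1,836.77.
Month 5: interest €17.45; balance after payment €1,782.18.
Month 6: interest €16.93; balance after payment €1,727.09.
Month 7: interest €16.41; balance after payment €1,671.46.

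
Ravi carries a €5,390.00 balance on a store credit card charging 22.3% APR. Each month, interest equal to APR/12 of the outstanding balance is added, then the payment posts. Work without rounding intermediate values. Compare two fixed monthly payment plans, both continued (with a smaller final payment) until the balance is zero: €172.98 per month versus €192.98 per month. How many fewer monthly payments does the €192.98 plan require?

Monthly rate r = 22.3%/12 = 1.85833% = 0.0185833.
At €172.98/mo: n = ⌈−ln(1 − rB₀/P)/ln(1+r)⌉ = 47 payments (last €171.51); total interest = total paid − €5,390.00 = €2,738.59.
At €192.98/mo: 40 payments (last €145.71); total interest €2,281.93.
Payments saved = 47 − 40 = 7.

7 fewer payments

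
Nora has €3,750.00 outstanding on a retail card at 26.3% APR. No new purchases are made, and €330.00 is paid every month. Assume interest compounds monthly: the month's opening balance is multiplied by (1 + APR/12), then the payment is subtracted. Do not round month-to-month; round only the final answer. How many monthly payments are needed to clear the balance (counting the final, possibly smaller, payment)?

14 months

Monthly rate r = 26.3%/12 = 2.19167% = 0.0219167.
Recurrence: B ← B·(1+r) − €330.00.
Month 1: interest €82.19; balance after payment €3,502.19.
Month 2: interest €76.76; balance after payment €3,248.94.
Closed form: n = −ln(1 − rB₀/P)/ln(1+r) = −ln(0.75095)/ln(1.02192) ≈ 13.211, so the balance reaches zero during payment 14.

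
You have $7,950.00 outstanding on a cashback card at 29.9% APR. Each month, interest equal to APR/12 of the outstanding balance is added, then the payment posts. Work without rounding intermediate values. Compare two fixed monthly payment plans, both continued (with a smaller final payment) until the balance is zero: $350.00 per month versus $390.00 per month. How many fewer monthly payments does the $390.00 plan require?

Monthly rate r = 29.9%/12 = 2.49167% = 0.0249167.
At $350.00/mo: n = ⌈−ln(1 − rB₀/P)/ln(1+r)⌉ = 34 payments (last $319.68); total interest = total paid − $7,950.00 = $3,919.68.
At $390.00/mo: 29 payments (last $317.51); total interest $3,287.51.
Payments saved = 34 − 29 = 5.

5 fewer payments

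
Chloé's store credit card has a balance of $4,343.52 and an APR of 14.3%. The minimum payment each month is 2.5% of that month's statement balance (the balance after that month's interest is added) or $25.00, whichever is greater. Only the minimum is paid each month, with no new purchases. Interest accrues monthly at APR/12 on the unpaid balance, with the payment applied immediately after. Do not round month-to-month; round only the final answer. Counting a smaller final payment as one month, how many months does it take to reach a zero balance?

Monthly rate r = 14.3%/12 = 1.19167% = 0.0119167.
While 2.5% of the post-interest balance exceeds $25.00, each month B ← (B·(1+r))·(1 − 0.025), i.e. B shrinks by the factor (1+r)·0.975 = 0.98662.
This holds for months 1–110. Entering month 111 the balance is $986.90; 2.5% of the post-interest balance is now below $25.00, so the flat $25.00 minimum applies from here.
From month 111 a fixed $25.00 at rate r clears $986.90 in 54 more payments. Total: 110 + 54 = 164 months.

164 months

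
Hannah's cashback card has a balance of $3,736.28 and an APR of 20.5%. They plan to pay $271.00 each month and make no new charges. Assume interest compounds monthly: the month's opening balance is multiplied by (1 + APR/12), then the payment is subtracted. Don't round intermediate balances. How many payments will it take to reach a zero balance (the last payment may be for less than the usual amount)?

16 months

Monthly rate r = 20.5%/12 = 1.70833% = 0.0170833.
Recurrence: B ← B·(1+r) − $271.00.
Month 1: interest $63.83; balance after payment $3,529.11.
Month 2: interest $60.29; balance after payment $3,318.40.
Closed form: n = −ln(1 − rB₀/P)/ln(1+r) = −ln(0.76447)/ln(1.01708) ≈ 15.855, so the balance reaches zero during payment 16.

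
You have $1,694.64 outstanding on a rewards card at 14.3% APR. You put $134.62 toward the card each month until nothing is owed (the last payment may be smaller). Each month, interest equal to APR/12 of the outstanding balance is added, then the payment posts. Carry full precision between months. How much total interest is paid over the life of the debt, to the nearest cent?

$152.52

Monthly rate r = 14.3%/12 = 1.19167% = 0.0119167.
Payoff takes n = ⌈−ln(1 − rB₀/P)/ln(1+r)⌉ = ⌈13.720⌉ = 14 payments; the last is $97.10.
Total paid = 13·$134.62 + $97.10 = $1,847.16.
Total interest = total paid − principal = $1,847.16 − $1,694.64 = $152.52.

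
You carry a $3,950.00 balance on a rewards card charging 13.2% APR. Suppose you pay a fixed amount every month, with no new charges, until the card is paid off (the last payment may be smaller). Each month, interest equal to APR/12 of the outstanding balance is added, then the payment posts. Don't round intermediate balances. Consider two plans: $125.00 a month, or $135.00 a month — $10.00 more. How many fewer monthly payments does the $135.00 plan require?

Monthly rate r = 13.2%/12 = 1.1% = 0.011.
At $125.00/mo: n = ⌈−ln(1 − rB₀/P)/ln(1+r)⌉ = 40 payments (last $5.05); total interest = total paid − $3,950.00 = $930.05.
At $135.00/mo: 36 payments (last $67.95); total interest $842.95.
Payments saved = 40 − 36 = 4.

4 fewer payments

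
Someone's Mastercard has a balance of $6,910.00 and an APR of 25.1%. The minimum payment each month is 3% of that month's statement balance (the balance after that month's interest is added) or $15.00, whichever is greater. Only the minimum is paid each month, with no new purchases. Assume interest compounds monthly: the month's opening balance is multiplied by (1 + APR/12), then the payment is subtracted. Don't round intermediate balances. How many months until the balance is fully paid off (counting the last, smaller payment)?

Monthly rate r = 25.1%/12 = 2.09167% = 0.0209167.
While 3% of the post-interest balance exceeds $15.00, each month B ← (B·(1+r))·(1 − 0.03), i.e. B shrinks by the factor (1+r)·0.97 = 0.99029.
This holds for months 1–272. Entering month 273 the balance is $486.13; 3% of the post-interest balance is now below $15.00, so the flat $15.00 minimum applies from here.
From month 273 a fixed $15.00 at rate r clears $486.13 in 55 more payments. Total: 272 + 55 = 327 months.

327 months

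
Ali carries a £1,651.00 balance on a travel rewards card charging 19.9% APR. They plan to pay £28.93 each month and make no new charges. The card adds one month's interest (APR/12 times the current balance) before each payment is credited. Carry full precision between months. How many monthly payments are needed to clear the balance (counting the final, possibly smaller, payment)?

Monthly rate r = 19.9%/12 = 1.65833% = 0.0165833.
Recurrence: B ← B·(1+r) − £28.93.
Month 1: interest £27.38; balance after payment £1,649.45.
Month 2: interest £27.35; balance after payment £1,647.87.
Closed form: n = −ln(1 − rB₀/P)/ln(1+r) = −ln(0.053609)/ln(1.01658) ≈ 177.903, so the balance reaches zero during payment 178.

178 months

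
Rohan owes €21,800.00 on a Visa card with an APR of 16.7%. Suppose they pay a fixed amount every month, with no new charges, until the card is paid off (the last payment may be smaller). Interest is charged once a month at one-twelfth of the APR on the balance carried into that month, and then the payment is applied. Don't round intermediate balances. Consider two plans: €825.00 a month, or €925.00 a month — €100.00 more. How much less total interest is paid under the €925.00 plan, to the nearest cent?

Monthly rate r = 16.7%/12 = 1.39167% = 0.0139167.
At €825.00/mo: n = ⌈−ln(1 − rB₀/P)/ln(1+r)⌉ = 34 payments (last €142.09); total interest = total paid − €21,800.00 = €5,567.09.
At €925.00/mo: 29 payments (last €703.25); total interest €4,803.25.
Interest saved = €5,567.09 − €4,803.25 = €763.84.

€763.84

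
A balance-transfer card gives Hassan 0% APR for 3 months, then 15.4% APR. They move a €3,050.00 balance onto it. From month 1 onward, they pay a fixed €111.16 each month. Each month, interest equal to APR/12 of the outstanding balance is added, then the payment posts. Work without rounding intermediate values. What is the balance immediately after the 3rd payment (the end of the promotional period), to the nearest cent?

Promo months 1–3 at r₀ = 0%/12 = 0; months 4+ at r₁ = 15.4%/12 = 0.0128333.
After month 3 (no interest yet): B = €3,050.00 − 3·€111.16 = €2,716.52.

€2,716.52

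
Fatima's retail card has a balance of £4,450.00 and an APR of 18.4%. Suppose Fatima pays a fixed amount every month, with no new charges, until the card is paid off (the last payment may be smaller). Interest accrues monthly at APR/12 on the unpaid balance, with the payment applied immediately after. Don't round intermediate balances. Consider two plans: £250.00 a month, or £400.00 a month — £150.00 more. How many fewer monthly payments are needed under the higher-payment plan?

Monthly rate r = 18.4%/12 = 1.53333% = 0.0153333.
At £250.00/mo: n = ⌈−ln(1 − rB₀/P)/ln(1+r)⌉ = 21 payments (last £236.64); total interest = total paid − £4,450.00 = £786.64.
At £400.00/mo: 13 payments (last £117.05); total interest £467.05.
Payments saved = 21 − 13 = 8.

8 fewer payments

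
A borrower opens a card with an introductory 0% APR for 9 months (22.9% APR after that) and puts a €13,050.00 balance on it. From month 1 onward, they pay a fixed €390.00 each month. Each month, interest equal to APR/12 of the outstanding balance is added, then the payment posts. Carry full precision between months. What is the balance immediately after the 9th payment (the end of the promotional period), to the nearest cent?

€9,540.00

Promo months 1–9 at r₀ = 0%/12 = 0; months 10+ at r₁ = 22.9%/12 = 0.0190833.
After month 9 (no interest yet): B = €13,050.00 − 9·€390.00 = €9,540.00.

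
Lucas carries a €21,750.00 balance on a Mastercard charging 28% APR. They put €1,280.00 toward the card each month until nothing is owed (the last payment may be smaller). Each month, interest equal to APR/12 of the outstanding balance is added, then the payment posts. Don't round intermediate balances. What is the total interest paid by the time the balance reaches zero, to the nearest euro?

€6,275

Monthly rate r = 28%/12 = 2.33333% = 0.0233333.
Payoff takes n = ⌈−ln(1 − rB₀/P)/ln(1+r)⌉ = ⌈21.894⌉ = 22 payments; the last is €1,145.29.
Total paid = 21·€1,280.00 + €1,145.29 = €28,025.29.
Total interest = total paid − principal = €28,025.29 − €21,750.00 = €6,275.29.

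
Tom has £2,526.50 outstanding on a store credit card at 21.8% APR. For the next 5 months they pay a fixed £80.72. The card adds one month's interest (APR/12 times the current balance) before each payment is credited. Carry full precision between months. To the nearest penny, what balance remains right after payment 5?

Monthly rate r = 21.8%/12 = 1.81667% = 0.0181667.
Each month: B ← B·(1+r) − £80.72.
Month 1: interest £45.90; balance after payment £2,491.68.
Month 2: interest £45.27; balance after payment £2,456.22.
Month 3: interest £44.62; balance after payment £2,420.12.
Month 4: interest £43.97; balance after payment £2,383.37.
Month 5: interest £43.30; balance after payment £2,345.95.

£2,345.95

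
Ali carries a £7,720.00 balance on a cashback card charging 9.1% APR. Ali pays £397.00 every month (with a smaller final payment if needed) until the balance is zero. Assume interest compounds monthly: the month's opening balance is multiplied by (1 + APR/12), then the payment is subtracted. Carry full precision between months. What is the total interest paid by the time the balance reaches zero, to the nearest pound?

£664

Monthly rate r = 9.1%/12 = 0.758333% = 0.00758333.
Payoff takes n = ⌈−ln(1 − rB₀/P)/ln(1+r)⌉ = ⌈21.118⌉ = 22 payments; the last is £46.98.
Total paid = 21·£397.00 + £46.98 = £8,383.98.
Total interest = total paid − principal = £8,383.98 − £7,720.00 = £663.98.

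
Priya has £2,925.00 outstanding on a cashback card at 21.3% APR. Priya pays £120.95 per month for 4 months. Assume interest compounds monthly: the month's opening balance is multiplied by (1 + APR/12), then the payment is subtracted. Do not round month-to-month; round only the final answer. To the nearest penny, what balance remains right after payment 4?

£2,641.44

Monthly rate r = 21.3%/12 = 1.775% = 0.01775.
Each month: B ← B·(1+r) − £120.95.
Month 1: interest £51.92; balance after payment £2,855.97.
Month 2: interest £50.69; balance after payment £2,785.71.
Month 3: interest £49.45; balance after payment £2,714.21.
Month 4: interest £48.18; balance after payment £2,641.44.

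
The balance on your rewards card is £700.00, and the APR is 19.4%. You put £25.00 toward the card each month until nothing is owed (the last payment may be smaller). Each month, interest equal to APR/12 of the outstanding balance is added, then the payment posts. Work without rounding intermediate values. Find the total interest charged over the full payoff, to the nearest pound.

£240

Monthly rate r = 19.4%/12 = 1.61667% = 0.0161667.
Payoff takes n = ⌈−ln(1 − rB₀/P)/ln(1+r)⌉ = ⌈37.581⌉ = 38 payments; the last is £14.57.
Total paid = 37·£25.00 + £14.57 = £939.57.
Total interest = total paid − principal = £939.57 − £700.00 = £239.57.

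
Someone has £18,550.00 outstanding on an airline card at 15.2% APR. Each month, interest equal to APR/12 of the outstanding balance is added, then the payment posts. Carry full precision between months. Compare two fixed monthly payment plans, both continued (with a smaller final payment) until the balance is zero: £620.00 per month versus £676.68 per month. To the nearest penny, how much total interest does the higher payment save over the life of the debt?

Monthly rate r = 15.2%/12 = 1.26667% = 0.0126667.
At £620.00/mo: n = ⌈−ln(1 − rB₀/P)/ln(1+r)⌉ = 38 payments (last £525.89); total interest = total paid − £18,550.00 = £4,915.89.
At £676.68/mo: 34 payments (last £600.52); total interest £4,380.96.
Interest saved = £4,915.89 − £4,380.96 = £534.93.

£534.93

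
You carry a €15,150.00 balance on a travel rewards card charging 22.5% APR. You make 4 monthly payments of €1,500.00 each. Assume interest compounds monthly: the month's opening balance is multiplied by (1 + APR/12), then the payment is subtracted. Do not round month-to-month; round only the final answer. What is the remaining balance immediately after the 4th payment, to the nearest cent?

€10,147.74

Monthly rate r = 22.5%/12 = 1.875% = 0.01875.
Each month: B ← B·(1+r) − €1,500.00.
Month 1: interest €284.06; balance after payment €13,934.06.
Month 2: interest €261.26; balance after payment €12,695.33.
Month 3: interest €238.04; balance after payment €11,433.36.
Month 4: interest €214.38; balance after payment €10,147.74.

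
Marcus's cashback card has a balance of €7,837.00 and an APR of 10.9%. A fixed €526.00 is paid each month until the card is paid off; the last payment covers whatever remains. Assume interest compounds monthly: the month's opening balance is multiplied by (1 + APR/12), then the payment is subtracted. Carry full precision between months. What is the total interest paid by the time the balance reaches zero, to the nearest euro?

Monthly rate r = 10.9%/12 = 0.908333% = 0.00908333.
Payoff takes n = ⌈−ln(1 − rB₀/P)/ln(1+r)⌉ = ⌈16.081⌉ = 17 payments; the last is €42.97.
Total paid = 16·€526.00 + €42.97 = €8,458.97.
Total interest = total paid − principal = €8,458.97 − €7,837.00 = €621.97.

€622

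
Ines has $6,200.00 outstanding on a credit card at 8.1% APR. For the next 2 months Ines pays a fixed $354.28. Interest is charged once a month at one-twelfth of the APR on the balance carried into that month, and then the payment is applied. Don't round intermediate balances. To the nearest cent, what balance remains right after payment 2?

Monthly rate r = 8.1%/12 = 0.675% = 0.00675.
Each month: B ← B·(1+r) − $354.28.
Month 1: interest $41.85; balance after payment $5,887.57.
Month 2: interest $39.74; balance after payment $5,573.03.

$5,573.03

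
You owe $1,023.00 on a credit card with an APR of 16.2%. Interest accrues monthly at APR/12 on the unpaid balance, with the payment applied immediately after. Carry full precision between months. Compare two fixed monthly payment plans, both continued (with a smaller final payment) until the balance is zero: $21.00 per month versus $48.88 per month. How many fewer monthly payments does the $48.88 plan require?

55 fewer payments

Monthly rate r = 16.2%/12 = 1.35% = 0.0135.
At $21.00/mo: n = ⌈−ln(1 − rB₀/P)/ln(1+r)⌉ = 80 payments (last $19.64); total interest = total paid − $1,023.00 = $655.64.
At $48.88/mo: 25 payments (last $37.25); total interest $187.37.
Payments saved = 80 − 25 = 55.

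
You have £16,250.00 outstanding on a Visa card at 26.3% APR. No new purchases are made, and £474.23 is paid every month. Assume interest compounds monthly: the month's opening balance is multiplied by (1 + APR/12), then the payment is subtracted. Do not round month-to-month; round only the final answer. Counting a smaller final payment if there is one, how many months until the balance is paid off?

Monthly rate r = 26.3%/12 = 2.19167% = 0.0219167.
Recurrence: B ← B·(1+r) − £474.23.
Month 1: interest £356.15; balance after payment £16,131.92.
Month 2: interest £353.56; balance after payment £16,011.24.
Closed form: n = −ln(1 − rB₀/P)/ln(1+r) = −ln(0.249)/ln(1.02192) ≈ 64.128, so the balance reaches zero during payment 65.

65 payments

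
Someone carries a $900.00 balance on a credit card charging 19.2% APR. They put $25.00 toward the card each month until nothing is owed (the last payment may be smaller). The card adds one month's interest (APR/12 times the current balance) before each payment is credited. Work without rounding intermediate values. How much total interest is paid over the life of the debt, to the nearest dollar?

Monthly rate r = 19.2%/12 = 1.6% = 0.016.
Payoff takes n = ⌈−ln(1 − rB₀/P)/ln(1+r)⌉ = ⌈54.054⌉ = 55 payments; the last is $1.37.
Total paid = 54·$25.00 + $1.37 = $1,351.37.
Total interest = total paid − principal = $1,351.37 − $900.00 = $451.37.

$451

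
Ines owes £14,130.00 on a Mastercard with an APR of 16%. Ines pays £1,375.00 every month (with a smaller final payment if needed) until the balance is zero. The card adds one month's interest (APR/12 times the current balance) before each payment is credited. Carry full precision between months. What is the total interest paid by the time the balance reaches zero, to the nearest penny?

£1,168.76

Monthly rate r = 16%/12 = 1.33333% = 0.0133333.
Payoff takes n = ⌈−ln(1 − rB₀/P)/ln(1+r)⌉ = ⌈11.126⌉ = 12 payments; the last is £173.76.
Total paid = 11·£1,375.00 + £173.76 = £15,298.76.
Total interest = total paid − principal = £15,298.76 − £14,130.00 = £1,168.76.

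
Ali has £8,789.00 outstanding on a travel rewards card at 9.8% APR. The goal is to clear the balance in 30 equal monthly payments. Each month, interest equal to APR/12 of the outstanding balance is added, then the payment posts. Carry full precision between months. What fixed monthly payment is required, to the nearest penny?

£331.51

Monthly rate r = 9.8%/12 = 0.816667% = 0.00816667.
Level-payment amortization: P = B₀·r / (1 − (1+r)^(−n)) = 8789.00·0.00816667 / (1 − 1.00817^(−30)).
Denominator 1 − (1+r)^(−30) = 0.216516281.
P = 71.7768 / 0.216516281 ≈ 331.51.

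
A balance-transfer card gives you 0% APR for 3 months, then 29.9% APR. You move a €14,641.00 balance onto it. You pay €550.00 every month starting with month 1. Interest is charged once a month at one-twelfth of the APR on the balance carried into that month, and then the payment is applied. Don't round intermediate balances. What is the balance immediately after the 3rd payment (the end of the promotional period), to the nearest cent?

€12,991.00

Promo months 1–3 at r₀ = 0%/12 = 0; months 4+ at r₁ = 29.9%/12 = 0.0249167.
After month 3 (no interest yet): B = €14,641.00 − 3·€550.00 = €12,991.00.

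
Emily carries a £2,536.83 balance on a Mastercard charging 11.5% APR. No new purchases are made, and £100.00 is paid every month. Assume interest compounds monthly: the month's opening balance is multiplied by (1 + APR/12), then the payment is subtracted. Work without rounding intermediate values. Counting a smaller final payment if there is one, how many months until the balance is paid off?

Monthly rate r = 11.5%/12 = 0.958333% = 0.00958333.
Recurrence: B ← B·(1+r) − £100.00.
Month 1: interest £24.31; balance after payment £2,461.14.
Month 2: interest £23.59; balance after payment £2,384.73.
Closed form: n = −ln(1 − rB₀/P)/ln(1+r) = −ln(0.75689)/ln(1.00958) ≈ 29.204, so the balance reaches zero during payment 30.

30 payments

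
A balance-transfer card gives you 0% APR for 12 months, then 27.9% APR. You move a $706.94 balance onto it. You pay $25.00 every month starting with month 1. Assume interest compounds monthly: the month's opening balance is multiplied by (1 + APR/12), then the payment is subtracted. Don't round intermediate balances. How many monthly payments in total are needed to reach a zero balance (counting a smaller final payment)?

33 months

Promo months 1–12 at r₀ = 0%/12 = 0; months 13+ at r₁ = 27.9%/12 = 0.02325.
After month 12 (no interest yet): B = $706.94 − 12·$25.00 = $406.94.
Then at r₁ with $25.00/mo: n₂ = −ln(1 − r₁·B/P)/ln(1+r₁) ≈ 20.69 → 21 more payments.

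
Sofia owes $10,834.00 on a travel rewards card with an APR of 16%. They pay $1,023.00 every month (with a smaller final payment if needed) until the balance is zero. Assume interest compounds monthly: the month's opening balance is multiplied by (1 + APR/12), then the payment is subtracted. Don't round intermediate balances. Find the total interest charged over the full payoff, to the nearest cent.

$924.90

Monthly rate r = 16%/12 = 1.33333% = 0.0133333.
Payoff takes n = ⌈−ln(1 − rB₀/P)/ln(1+r)⌉ = ⌈11.493⌉ = 12 payments; the last is $505.90.
Total paid = 11·$1,023.00 + $505.90 = $11,758.90.
Total interest = total paid − principal = $11,758.90 − $10,834.00 = $924.90.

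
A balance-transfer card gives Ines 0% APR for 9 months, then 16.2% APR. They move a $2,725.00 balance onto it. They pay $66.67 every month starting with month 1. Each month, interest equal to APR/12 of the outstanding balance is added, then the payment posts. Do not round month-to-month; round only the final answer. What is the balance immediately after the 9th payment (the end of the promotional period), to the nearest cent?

Promo months 1–9 at r₀ = 0%/12 = 0; months 10+ at r₁ = 16.2%/12 = 0.0135.
After month 9 (no interest yet): B = $2,725.00 − 9·$66.67 = $2,124.97.

$2,124.97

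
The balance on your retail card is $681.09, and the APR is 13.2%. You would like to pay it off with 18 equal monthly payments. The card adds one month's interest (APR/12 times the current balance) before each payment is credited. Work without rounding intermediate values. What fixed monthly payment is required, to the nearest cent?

$41.91

Monthly rate r = 13.2%/12 = 1.1% = 0.011.
Level-payment amortization: P = B₀·r / (1 − (1+r)^(−n)) = 681.09·0.011 / (1 − 1.011^(−18)).
Denominator 1 − (1+r)^(−18) = 0.178742782.
P = 7.49199 / 0.178742782 ≈ 41.91.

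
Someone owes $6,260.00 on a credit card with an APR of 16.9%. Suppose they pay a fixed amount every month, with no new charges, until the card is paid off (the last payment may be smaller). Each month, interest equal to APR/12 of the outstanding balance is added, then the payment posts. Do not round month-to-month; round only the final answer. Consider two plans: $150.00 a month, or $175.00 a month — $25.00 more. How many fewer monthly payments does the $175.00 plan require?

13 fewer payments

Monthly rate r = 16.9%/12 = 1.40833% = 0.0140833.
At $150.00/mo: n = ⌈−ln(1 − rB₀/P)/ln(1+r)⌉ = 64 payments (last $54.42); total interest = total paid − $6,260.00 = $3,244.42.
At $175.00/mo: 51 payments (last $18.68); total interest $2,508.68.
Payments saved = 64 − 51 = 13.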